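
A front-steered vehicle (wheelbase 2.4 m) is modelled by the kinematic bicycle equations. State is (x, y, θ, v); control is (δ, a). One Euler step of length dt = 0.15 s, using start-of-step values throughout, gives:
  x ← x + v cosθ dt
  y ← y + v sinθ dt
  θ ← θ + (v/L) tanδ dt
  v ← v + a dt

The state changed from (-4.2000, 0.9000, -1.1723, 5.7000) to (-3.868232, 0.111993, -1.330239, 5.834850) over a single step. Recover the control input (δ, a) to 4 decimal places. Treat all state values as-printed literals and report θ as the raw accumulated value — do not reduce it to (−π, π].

δ = -0.4173, a = 0.8990

a = (v'−v)/dt = (0.134850)/0.15 = 0.8990
Δθ = θ'−θ = -0.157939;  (v·dt/L) = 5.7000·0.15/2.4 = 0.356250
tan δ = Δθ·L/(v·dt) = -0.443338  →  δ = -0.4173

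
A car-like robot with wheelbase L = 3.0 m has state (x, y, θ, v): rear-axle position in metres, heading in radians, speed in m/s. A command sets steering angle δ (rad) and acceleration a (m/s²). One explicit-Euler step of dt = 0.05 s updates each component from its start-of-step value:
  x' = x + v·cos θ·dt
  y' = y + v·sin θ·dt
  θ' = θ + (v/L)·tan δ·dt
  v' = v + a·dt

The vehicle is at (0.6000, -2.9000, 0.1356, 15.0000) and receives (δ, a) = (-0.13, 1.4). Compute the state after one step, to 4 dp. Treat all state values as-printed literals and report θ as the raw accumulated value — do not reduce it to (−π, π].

(1.3431, -2.7986, 0.1029, 15.0700)

x' = 0.6000 + 15.0000·cos(0.1356)·0.05 = 1.3431
y' = -2.9000 + 15.0000·sin(0.1356)·0.05 = -2.7986
θ' = 0.1356 + (15.0000/3.0)·tan(-0.13)·0.05 = 0.1029
v' = 15.0000 + 1.4000·0.05 = 15.0700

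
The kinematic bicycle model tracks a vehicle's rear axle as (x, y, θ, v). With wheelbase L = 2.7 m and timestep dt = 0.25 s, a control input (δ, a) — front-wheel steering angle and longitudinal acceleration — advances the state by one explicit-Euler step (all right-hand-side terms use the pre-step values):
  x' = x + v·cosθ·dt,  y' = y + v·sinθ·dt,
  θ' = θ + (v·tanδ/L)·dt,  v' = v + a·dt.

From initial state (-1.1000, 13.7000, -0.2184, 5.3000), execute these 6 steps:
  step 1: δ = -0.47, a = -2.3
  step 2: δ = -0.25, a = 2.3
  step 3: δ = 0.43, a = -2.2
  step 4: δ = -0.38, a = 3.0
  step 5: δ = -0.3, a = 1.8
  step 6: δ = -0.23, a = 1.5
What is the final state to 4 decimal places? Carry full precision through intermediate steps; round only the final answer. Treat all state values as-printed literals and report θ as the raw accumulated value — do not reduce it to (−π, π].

after step 1 (δ=-0.47, a=-2.3): (0.193525, 13.412915, -0.467680, 4.725000)
after step 2 (δ=-0.25, a=2.3): (1.247929, 12.880388, -0.579392, 5.300000)
after step 3 (δ=0.43, a=-2.2): (2.356683, 12.154931, -0.354328, 4.750000)
after step 4 (δ=-0.38, a=3.0): (3.470416, 11.742916, -0.529995, 5.500000)
after step 5 (δ=-0.3, a=1.8): (4.656779, 11.047813, -0.687528, 5.950000)
after step 6 (δ=-0.23, a=1.5): (5.806345, 10.103804, -0.816523, 6.325000)

(5.8063, 10.1038, -0.8165, 6.3250)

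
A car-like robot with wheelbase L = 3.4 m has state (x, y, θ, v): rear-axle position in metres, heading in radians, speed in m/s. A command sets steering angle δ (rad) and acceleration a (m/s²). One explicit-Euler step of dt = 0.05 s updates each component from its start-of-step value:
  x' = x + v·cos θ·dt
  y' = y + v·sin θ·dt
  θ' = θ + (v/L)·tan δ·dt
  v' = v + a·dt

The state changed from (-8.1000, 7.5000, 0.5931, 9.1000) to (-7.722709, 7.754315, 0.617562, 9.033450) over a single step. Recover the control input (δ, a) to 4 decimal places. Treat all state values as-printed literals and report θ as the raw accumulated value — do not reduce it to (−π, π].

a = (v'−v)/dt = (-0.066550)/0.05 = -1.3310
Δθ = θ'−θ = 0.024462;  (v·dt/L) = 9.1000·0.05/3.4 = 0.133824
tan δ = Δθ·L/(v·dt) = 0.182793  →  δ = 0.1808

δ = 0.1808, a = -1.3310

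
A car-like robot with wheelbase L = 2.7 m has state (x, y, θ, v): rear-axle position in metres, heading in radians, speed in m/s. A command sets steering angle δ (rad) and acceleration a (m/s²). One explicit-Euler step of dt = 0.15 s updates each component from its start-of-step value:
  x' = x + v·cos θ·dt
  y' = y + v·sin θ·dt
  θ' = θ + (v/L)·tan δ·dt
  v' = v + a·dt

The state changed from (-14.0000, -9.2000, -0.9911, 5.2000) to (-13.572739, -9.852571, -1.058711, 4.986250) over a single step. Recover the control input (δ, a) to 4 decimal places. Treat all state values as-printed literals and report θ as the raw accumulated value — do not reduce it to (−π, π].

a = (v'−v)/dt = (-0.213750)/0.15 = -1.4250
Δθ = θ'−θ = -0.067611;  (v·dt/L) = 5.2000·0.15/2.7 = 0.288889
tan δ = Δθ·L/(v·dt) = -0.234038  →  δ = -0.2299

δ = -0.2299, a = -1.4250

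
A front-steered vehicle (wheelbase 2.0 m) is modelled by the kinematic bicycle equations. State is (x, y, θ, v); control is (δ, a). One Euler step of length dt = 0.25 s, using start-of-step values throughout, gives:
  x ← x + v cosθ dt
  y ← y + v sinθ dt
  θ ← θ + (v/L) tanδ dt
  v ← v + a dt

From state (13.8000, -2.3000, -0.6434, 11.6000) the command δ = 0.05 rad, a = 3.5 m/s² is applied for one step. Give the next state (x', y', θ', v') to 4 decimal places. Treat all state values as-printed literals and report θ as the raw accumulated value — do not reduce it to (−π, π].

(16.1202, -4.0398, -0.5708, 12.4750)

x' = 13.8000 + 11.6000·cos(-0.6434)·0.25 = 16.1202
y' = -2.3000 + 11.6000·sin(-0.6434)·0.25 = -4.0398
θ' = -0.6434 + (11.6000/2.0)·tan(0.05)·0.25 = -0.5708
v' = 11.6000 + 3.5000·0.25 = 12.4750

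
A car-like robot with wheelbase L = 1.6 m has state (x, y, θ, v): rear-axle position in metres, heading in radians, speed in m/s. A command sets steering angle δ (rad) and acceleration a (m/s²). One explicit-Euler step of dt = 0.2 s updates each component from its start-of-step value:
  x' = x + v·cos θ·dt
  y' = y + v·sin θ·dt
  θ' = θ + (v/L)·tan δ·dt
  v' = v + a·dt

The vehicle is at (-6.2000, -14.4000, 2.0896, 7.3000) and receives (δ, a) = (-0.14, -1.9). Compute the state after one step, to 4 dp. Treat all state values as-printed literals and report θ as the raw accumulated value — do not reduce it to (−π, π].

x' = -6.2000 + 7.3000·cos(2.0896)·0.2 = -6.9239
y' = -14.4000 + 7.3000·sin(2.0896)·0.2 = -13.1321
θ' = 2.0896 + (7.3000/1.6)·tan(-0.14)·0.2 = 1.9610
v' = 7.3000 − 1.9000·0.2 = 6.9200

(-6.9239, -13.1321, 1.9610, 6.9200)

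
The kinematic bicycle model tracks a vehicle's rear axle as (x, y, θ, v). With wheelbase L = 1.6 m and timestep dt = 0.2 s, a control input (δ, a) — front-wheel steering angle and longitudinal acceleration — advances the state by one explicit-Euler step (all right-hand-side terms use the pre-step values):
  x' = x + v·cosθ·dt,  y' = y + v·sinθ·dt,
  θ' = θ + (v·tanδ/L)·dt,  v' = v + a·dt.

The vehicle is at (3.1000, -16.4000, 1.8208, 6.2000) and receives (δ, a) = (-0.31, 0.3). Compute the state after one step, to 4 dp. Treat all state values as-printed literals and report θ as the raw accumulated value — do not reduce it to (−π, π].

(2.7932, -15.1985, 1.5725, 6.2600)

x' = 3.1000 + 6.2000·cos(1.8208)·0.2 = 2.7932
y' = -16.4000 + 6.2000·sin(1.8208)·0.2 = -15.1985
θ' = 1.8208 + (6.2000/1.6)·tan(-0.31)·0.2 = 1.5725
v' = 6.2000 + 0.3000·0.2 = 6.2600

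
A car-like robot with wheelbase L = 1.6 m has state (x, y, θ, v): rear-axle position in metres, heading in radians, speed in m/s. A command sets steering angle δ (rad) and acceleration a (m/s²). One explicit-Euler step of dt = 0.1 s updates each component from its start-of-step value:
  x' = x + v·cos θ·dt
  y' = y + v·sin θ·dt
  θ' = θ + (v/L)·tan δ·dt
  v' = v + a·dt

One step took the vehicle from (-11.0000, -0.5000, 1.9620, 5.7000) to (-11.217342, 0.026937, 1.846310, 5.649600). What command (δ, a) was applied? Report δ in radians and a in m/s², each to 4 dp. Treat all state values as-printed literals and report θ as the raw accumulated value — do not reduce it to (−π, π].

δ = -0.3140, a = -0.5040

a = (v'−v)/dt = (-0.050400)/0.1 = -0.5040
Δθ = θ'−θ = -0.115690;  (v·dt/L) = 5.7000·0.1/1.6 = 0.356250
tan δ = Δθ·L/(v·dt) = -0.324744  →  δ = -0.3140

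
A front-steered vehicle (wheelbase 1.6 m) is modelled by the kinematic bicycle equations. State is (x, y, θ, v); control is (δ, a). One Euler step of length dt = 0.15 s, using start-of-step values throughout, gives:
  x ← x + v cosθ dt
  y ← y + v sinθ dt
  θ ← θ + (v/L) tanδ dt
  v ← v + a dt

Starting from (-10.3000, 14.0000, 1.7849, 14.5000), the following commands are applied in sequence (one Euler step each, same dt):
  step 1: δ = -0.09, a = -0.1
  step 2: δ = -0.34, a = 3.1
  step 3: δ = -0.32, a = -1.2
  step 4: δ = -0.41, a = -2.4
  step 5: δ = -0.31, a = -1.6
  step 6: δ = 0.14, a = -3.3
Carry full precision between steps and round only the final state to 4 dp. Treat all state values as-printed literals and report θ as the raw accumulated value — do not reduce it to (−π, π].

after step 1 (δ=-0.09, a=-0.1): (-10.762126, 16.125339, 1.662225, 14.485000)
after step 2 (δ=-0.34, a=3.1): (-10.960501, 18.289014, 1.181861, 14.950000)
after step 3 (δ=-0.32, a=-1.2): (-10.110137, 20.364029, 0.717398, 14.770000)
after step 4 (δ=-0.41, a=-2.4): (-8.440716, 21.820557, 0.115570, 14.410000)
after step 5 (δ=-0.31, a=-1.6): (-6.293635, 22.069806, -0.317173, 14.170000)
after step 6 (δ=0.14, a=-3.3): (-4.274153, 21.406902, -0.129967, 13.675000)

(-4.2742, 21.4069, -0.1300, 13.6750)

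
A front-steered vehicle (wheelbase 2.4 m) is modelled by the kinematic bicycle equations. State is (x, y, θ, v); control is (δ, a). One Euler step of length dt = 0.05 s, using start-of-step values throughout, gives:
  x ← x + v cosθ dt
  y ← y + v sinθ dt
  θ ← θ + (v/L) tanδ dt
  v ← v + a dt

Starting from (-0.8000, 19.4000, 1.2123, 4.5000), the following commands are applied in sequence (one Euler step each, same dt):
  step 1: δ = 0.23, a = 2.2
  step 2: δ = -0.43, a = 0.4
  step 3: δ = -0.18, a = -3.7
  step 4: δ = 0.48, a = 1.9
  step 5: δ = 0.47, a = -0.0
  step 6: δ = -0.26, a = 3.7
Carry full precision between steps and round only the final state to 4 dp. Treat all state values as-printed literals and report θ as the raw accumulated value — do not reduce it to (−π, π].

(-0.3275, 20.6780, 1.2437, 4.7250)

after step 1 (δ=0.23, a=2.2): (-0.721055, 19.610696, 1.234251, 4.610000)
after step 2 (δ=-0.43, a=0.4): (-0.644937, 19.828265, 1.190204, 4.630000)
after step 3 (δ=-0.18, a=-3.7): (-0.558942, 20.043200, 1.172652, 4.445000)
after step 4 (δ=0.48, a=1.9): (-0.472774, 20.248066, 1.220862, 4.540000)
after step 5 (δ=0.47, a=-0.0): (-0.394950, 20.461309, 1.268908, 4.540000)
after step 6 (δ=-0.26, a=3.7): (-0.327458, 20.678043, 1.243746, 4.725000)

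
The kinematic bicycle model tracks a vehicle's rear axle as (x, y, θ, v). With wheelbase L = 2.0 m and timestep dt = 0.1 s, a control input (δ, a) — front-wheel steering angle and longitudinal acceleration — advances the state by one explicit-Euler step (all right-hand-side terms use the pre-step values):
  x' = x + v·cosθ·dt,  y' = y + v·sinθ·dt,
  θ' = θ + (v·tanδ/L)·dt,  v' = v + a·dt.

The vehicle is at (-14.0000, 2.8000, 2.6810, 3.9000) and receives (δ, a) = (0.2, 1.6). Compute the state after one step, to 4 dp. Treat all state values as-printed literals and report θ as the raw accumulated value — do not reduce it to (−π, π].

x' = -14.0000 + 3.9000·cos(2.6810)·0.1 = -14.3494
y' = 2.8000 + 3.9000·sin(2.6810)·0.1 = 2.9733
θ' = 2.6810 + (3.9000/2.0)·tan(0.2)·0.1 = 2.7205
v' = 3.9000 + 1.6000·0.1 = 4.0600

(-14.3494, 2.9733, 2.7205, 4.0600)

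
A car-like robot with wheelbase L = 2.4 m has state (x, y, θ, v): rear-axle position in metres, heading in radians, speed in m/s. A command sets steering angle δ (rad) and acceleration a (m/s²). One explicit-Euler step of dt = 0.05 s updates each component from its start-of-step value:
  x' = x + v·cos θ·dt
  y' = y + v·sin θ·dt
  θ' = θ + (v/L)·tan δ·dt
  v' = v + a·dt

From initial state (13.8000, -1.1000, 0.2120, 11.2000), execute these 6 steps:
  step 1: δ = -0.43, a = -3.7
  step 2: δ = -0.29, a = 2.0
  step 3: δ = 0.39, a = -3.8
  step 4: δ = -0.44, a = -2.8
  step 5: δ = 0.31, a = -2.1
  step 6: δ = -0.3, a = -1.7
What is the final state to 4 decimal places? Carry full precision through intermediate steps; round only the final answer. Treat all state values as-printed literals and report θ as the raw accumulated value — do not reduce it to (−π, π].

(17.0627, -0.7677, 0.0277, 10.5950)

after step 1 (δ=-0.43, a=-3.7): (14.347463, -0.982167, 0.104988, 11.015000)
after step 2 (δ=-0.29, a=2.0): (14.895180, -0.924451, 0.036509, 11.115000)
after step 3 (δ=0.39, a=-3.8): (15.450560, -0.904166, 0.131694, 10.925000)
after step 4 (δ=-0.44, a=-2.8): (15.992080, -0.832436, 0.024542, 10.785000)
after step 5 (δ=0.31, a=-2.1): (16.531167, -0.819203, 0.096516, 10.680000)
after step 6 (δ=-0.3, a=-1.7): (17.062682, -0.767743, 0.027688, 10.595000)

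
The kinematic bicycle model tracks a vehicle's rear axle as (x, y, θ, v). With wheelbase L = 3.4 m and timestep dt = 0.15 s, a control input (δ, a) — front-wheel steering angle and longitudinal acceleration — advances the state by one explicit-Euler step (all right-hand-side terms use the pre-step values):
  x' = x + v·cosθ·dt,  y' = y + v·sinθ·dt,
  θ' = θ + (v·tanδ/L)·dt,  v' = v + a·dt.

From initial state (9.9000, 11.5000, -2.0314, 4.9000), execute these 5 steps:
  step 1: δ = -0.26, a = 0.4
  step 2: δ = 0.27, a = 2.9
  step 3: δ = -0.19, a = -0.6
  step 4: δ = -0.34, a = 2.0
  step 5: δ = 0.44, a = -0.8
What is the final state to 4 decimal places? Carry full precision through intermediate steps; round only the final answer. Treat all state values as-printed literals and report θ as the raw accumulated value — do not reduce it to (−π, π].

after step 1 (δ=-0.26, a=0.4): (9.573301, 10.841599, -2.088908, 4.960000)
after step 2 (δ=0.27, a=2.9): (9.204842, 10.195244, -2.028346, 5.395000)
after step 3 (δ=-0.19, a=-0.6): (8.847355, 9.469235, -2.074121, 5.305000)
after step 4 (δ=-0.34, a=2.0): (8.463532, 8.772172, -2.156911, 5.605000)
after step 5 (δ=0.44, a=-0.8): (7.998489, 8.071746, -2.040497, 5.485000)

(7.9985, 8.0717, -2.0405, 5.4850)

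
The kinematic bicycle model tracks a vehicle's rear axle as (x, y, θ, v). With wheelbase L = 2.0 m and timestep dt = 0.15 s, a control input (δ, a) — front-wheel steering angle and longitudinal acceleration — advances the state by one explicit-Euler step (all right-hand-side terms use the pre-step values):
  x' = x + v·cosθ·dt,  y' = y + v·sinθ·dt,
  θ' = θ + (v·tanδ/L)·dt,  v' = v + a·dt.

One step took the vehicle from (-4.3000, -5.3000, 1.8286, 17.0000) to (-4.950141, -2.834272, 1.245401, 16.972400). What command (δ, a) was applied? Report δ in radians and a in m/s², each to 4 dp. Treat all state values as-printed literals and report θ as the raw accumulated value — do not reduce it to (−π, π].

a = (v'−v)/dt = (-0.027600)/0.15 = -0.1840
Δθ = θ'−θ = -0.583199;  (v·dt/L) = 17.0000·0.15/2.0 = 1.275000
tan δ = Δθ·L/(v·dt) = -0.457411  →  δ = -0.4290

δ = -0.4290, a = -0.1840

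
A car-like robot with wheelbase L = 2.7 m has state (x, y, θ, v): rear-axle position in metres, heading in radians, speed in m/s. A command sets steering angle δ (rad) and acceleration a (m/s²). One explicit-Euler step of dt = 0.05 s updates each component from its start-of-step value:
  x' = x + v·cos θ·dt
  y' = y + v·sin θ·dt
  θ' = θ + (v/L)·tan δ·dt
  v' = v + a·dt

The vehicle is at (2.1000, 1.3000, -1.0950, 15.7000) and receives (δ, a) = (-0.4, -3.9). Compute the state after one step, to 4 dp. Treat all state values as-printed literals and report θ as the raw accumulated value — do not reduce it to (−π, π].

x' = 2.1000 + 15.7000·cos(-1.0950)·0.05 = 2.4596
y' = 1.3000 + 15.7000·sin(-1.0950)·0.05 = 0.6022
θ' = -1.0950 + (15.7000/2.7)·tan(-0.4)·0.05 = -1.2179
v' = 15.7000 − 3.9000·0.05 = 15.5050

(2.4596, 0.6022, -1.2179, 15.5050)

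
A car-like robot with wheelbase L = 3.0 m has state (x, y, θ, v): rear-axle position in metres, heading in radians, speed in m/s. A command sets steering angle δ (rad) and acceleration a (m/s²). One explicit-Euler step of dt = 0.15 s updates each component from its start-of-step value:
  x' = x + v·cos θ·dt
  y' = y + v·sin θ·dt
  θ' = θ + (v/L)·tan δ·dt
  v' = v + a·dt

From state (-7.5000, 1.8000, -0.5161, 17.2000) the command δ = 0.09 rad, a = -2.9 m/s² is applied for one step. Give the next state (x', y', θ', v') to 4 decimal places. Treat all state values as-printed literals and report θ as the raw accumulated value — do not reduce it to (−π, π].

x' = -7.5000 + 17.2000·cos(-0.5161)·0.15 = -5.2560
y' = 1.8000 + 17.2000·sin(-0.5161)·0.15 = 0.5268
θ' = -0.5161 + (17.2000/3.0)·tan(0.09)·0.15 = -0.4385
v' = 17.2000 − 2.9000·0.15 = 16.7650

(-5.2560, 0.5268, -0.4385, 16.7650)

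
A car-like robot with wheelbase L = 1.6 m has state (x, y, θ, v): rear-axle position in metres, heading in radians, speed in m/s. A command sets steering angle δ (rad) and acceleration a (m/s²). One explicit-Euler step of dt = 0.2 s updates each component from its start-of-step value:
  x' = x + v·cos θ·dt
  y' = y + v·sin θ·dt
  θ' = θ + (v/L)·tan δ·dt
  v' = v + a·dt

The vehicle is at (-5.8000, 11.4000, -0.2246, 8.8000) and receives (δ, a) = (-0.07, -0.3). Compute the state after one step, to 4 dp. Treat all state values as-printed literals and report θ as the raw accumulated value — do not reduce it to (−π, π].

(-4.0842, 11.0080, -0.3017, 8.7400)

x' = -5.8000 + 8.8000·cos(-0.2246)·0.2 = -4.0842
y' = 11.4000 + 8.8000·sin(-0.2246)·0.2 = 11.0080
θ' = -0.2246 + (8.8000/1.6)·tan(-0.07)·0.2 = -0.3017
v' = 8.8000 − 0.3000·0.2 = 8.7400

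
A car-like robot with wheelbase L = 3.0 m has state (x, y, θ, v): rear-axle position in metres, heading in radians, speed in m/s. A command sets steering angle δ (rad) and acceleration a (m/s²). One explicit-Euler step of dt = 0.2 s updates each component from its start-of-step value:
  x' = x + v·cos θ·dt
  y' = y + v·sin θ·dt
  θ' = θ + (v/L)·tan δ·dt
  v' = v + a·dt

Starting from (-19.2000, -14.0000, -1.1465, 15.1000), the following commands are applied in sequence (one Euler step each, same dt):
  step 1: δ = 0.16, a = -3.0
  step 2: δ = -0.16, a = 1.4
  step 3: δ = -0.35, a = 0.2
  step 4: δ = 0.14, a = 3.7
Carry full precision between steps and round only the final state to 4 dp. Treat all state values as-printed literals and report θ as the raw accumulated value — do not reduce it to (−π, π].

after step 1 (δ=0.16, a=-3.0): (-17.956728, -16.752213, -0.984045, 14.500000)
after step 2 (δ=-0.16, a=1.4): (-16.351117, -19.167169, -1.140045, 14.780000)
after step 3 (δ=-0.35, a=0.2): (-15.116828, -21.853145, -1.499720, 14.820000)
after step 4 (δ=0.14, a=3.7): (-14.906334, -24.809661, -1.360489, 15.560000)

(-14.9063, -24.8097, -1.3605, 15.5600)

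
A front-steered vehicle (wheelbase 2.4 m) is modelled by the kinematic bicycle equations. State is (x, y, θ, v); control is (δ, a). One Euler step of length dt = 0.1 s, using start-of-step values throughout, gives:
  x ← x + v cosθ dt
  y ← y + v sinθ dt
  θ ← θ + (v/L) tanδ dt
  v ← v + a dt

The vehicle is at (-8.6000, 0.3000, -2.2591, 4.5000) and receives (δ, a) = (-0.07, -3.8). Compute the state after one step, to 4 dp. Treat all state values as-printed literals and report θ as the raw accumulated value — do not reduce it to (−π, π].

(-8.8859, -0.0475, -2.2722, 4.1200)

x' = -8.6000 + 4.5000·cos(-2.2591)·0.1 = -8.8859
y' = 0.3000 + 4.5000·sin(-2.2591)·0.1 = -0.0475
θ' = -2.2591 + (4.5000/2.4)·tan(-0.07)·0.1 = -2.2722
v' = 4.5000 − 3.8000·0.1 = 4.1200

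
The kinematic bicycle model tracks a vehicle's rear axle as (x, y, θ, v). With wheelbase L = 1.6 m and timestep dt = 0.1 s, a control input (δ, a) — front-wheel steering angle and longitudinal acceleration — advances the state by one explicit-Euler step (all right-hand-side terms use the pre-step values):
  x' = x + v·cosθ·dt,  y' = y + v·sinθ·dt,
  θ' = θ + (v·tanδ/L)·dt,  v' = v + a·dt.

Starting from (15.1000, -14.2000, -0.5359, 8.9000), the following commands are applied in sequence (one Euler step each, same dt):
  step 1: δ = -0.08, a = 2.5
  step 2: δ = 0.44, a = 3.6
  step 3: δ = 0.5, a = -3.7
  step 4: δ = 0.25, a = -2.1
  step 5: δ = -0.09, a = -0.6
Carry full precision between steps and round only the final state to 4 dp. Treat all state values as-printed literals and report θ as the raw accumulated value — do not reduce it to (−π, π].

(19.3313, -15.2936, 0.1089, 8.8700)

after step 1 (δ=-0.08, a=2.5): (15.865230, -14.654447, -0.580495, 9.150000)
after step 2 (δ=0.44, a=3.6): (16.630345, -15.156268, -0.311268, 9.510000)
after step 3 (δ=0.5, a=-3.7): (17.535646, -15.447527, 0.013441, 9.140000)
after step 4 (δ=0.25, a=-2.1): (18.449564, -15.435242, 0.159305, 8.930000)
after step 5 (δ=-0.09, a=-0.6): (19.331256, -15.293584, 0.108938, 8.870000)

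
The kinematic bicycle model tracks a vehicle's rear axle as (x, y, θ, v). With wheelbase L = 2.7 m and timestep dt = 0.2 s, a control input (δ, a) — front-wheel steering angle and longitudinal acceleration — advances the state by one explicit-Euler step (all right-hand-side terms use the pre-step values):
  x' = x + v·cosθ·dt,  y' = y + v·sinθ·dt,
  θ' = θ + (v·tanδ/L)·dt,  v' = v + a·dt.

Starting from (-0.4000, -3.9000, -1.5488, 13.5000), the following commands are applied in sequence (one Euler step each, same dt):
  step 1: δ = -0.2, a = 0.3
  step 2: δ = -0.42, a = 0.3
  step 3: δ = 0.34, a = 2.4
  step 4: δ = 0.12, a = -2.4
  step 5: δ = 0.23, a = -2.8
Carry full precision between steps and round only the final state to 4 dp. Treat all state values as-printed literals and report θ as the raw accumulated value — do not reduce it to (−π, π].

after step 1 (δ=-0.2, a=0.3): (-0.340615, -6.599347, -1.751510, 13.560000)
after step 2 (δ=-0.42, a=0.3): (-0.828047, -9.267184, -2.200067, 13.620000)
after step 3 (δ=0.34, a=2.4): (-2.431272, -11.469420, -1.843186, 14.100000)
after step 4 (δ=0.12, a=-2.4): (-3.189948, -14.185449, -1.717248, 13.620000)
after step 5 (δ=0.23, a=-2.8): (-3.587457, -16.880289, -1.481023, 13.060000)

(-3.5875, -16.8803, -1.4810, 13.0600)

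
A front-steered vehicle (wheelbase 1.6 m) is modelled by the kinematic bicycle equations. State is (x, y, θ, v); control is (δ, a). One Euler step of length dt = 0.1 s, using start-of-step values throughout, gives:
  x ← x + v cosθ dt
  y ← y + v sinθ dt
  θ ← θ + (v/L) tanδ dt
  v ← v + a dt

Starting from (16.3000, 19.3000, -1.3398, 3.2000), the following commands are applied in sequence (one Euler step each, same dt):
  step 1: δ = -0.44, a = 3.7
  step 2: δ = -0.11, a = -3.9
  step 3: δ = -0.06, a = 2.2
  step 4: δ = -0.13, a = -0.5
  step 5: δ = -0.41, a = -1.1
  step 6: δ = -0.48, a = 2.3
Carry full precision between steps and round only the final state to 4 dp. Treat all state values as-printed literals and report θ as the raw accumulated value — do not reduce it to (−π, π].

(16.5099, 17.3225, -1.6947, 3.4700)

after step 1 (δ=-0.44, a=3.7): (16.373263, 18.988500, -1.433956, 3.570000)
after step 2 (δ=-0.11, a=-3.9): (16.421963, 18.634837, -1.458599, 3.180000)
after step 3 (δ=-0.06, a=2.2): (16.457567, 18.318836, -1.470539, 3.400000)
after step 4 (δ=-0.13, a=-0.5): (16.491597, 17.980544, -1.498320, 3.350000)
after step 5 (δ=-0.41, a=-1.1): (16.515855, 17.646423, -1.589321, 3.240000)
after step 6 (δ=-0.48, a=2.3): (16.509854, 17.322479, -1.694745, 3.470000)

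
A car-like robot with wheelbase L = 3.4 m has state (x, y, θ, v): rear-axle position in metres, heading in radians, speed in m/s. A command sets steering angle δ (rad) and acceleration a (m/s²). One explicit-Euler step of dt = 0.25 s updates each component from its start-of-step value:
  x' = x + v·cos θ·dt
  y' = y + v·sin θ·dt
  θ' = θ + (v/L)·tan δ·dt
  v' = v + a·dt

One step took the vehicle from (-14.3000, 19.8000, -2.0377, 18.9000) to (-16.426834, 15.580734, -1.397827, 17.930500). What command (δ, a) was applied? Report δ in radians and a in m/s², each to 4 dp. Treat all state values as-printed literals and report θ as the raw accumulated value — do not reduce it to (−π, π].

δ = 0.4315, a = -3.8780

a = (v'−v)/dt = (-0.969500)/0.25 = -3.8780
Δθ = θ'−θ = 0.639873;  (v·dt/L) = 18.9000·0.25/3.4 = 1.389706
tan δ = Δθ·L/(v·dt) = 0.460438  →  δ = 0.4315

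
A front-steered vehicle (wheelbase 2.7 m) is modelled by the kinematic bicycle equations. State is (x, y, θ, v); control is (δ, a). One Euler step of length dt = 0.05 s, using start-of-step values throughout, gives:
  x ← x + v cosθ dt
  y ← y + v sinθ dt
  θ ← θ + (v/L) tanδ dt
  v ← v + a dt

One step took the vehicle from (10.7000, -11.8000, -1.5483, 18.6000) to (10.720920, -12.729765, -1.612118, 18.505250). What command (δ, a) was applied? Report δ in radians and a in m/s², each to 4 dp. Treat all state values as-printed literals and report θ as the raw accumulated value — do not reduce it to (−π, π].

a = (v'−v)/dt = (-0.094750)/0.05 = -1.8950
Δθ = θ'−θ = -0.063818;  (v·dt/L) = 18.6000·0.05/2.7 = 0.344444
tan δ = Δθ·L/(v·dt) = -0.185278  →  δ = -0.1832

δ = -0.1832, a = -1.8950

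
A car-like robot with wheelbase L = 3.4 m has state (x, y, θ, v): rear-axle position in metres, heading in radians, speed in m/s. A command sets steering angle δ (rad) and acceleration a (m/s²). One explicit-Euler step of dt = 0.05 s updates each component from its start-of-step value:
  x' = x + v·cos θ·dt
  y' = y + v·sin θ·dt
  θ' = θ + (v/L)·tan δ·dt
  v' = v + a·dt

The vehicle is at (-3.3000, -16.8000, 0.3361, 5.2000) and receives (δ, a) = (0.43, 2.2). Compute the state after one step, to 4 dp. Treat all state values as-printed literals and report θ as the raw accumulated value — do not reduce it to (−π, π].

x' = -3.3000 + 5.2000·cos(0.3361)·0.05 = -3.0545
y' = -16.8000 + 5.2000·sin(0.3361)·0.05 = -16.7142
θ' = 0.3361 + (5.2000/3.4)·tan(0.43)·0.05 = 0.3712
v' = 5.2000 + 2.2000·0.05 = 5.3100

(-3.0545, -16.7142, 0.3712, 5.3100)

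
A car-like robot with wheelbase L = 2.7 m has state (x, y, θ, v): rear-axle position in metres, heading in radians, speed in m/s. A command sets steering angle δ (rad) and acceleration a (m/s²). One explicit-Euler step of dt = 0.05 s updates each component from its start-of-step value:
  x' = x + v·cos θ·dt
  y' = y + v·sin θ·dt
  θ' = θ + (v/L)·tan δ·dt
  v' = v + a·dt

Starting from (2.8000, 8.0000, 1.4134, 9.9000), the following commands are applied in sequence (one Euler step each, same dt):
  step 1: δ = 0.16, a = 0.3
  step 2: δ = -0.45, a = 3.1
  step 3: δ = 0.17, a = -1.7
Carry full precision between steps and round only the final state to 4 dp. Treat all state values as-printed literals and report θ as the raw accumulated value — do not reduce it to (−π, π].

(3.0489, 9.4723, 1.3863, 9.9850)

after step 1 (δ=0.16, a=0.3): (2.877590, 8.488881, 1.442986, 9.915000)
after step 2 (δ=-0.45, a=3.1): (2.940779, 8.980588, 1.354292, 10.070000)
after step 3 (δ=0.17, a=-1.7): (3.048940, 9.472333, 1.386303, 9.985000)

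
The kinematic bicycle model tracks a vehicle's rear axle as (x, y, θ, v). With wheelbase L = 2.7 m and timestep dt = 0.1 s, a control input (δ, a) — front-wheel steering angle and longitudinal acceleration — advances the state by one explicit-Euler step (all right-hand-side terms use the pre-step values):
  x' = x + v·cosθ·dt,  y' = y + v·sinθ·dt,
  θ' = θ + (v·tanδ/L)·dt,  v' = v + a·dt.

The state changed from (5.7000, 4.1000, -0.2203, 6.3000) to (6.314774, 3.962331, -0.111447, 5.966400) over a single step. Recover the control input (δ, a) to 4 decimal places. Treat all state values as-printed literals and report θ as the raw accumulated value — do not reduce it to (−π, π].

a = (v'−v)/dt = (-0.333600)/0.1 = -3.3360
Δθ = θ'−θ = 0.108853;  (v·dt/L) = 6.3000·0.1/2.7 = 0.233333
tan δ = Δθ·L/(v·dt) = 0.466513  →  δ = 0.4365

δ = 0.4365, a = -3.3360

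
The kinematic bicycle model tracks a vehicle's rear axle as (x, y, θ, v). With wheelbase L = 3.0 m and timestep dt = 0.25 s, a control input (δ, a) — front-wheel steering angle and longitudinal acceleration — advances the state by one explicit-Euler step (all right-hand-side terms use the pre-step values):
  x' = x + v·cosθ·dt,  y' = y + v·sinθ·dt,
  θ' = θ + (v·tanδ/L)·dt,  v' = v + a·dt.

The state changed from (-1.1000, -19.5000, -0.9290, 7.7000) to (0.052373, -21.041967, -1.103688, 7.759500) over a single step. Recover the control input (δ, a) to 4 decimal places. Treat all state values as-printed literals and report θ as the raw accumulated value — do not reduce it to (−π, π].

a = (v'−v)/dt = (0.059500)/0.25 = 0.2380
Δθ = θ'−θ = -0.174688;  (v·dt/L) = 7.7000·0.25/3.0 = 0.641667
tan δ = Δθ·L/(v·dt) = -0.272241  →  δ = -0.2658

δ = -0.2658, a = 0.2380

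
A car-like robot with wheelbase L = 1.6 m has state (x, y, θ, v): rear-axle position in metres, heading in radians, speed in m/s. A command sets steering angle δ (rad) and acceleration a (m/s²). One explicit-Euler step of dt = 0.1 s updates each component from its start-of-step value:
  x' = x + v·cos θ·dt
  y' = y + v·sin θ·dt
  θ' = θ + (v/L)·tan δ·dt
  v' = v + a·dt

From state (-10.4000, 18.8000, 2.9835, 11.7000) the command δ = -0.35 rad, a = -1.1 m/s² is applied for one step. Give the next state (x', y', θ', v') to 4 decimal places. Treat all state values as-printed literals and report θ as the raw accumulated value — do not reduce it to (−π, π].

x' = -10.4000 + 11.7000·cos(2.9835)·0.1 = -11.5554
y' = 18.8000 + 11.7000·sin(2.9835)·0.1 = 18.9842
θ' = 2.9835 + (11.7000/1.6)·tan(-0.35)·0.1 = 2.7166
v' = 11.7000 − 1.1000·0.1 = 11.5900

(-11.5554, 18.9842, 2.7166, 11.5900)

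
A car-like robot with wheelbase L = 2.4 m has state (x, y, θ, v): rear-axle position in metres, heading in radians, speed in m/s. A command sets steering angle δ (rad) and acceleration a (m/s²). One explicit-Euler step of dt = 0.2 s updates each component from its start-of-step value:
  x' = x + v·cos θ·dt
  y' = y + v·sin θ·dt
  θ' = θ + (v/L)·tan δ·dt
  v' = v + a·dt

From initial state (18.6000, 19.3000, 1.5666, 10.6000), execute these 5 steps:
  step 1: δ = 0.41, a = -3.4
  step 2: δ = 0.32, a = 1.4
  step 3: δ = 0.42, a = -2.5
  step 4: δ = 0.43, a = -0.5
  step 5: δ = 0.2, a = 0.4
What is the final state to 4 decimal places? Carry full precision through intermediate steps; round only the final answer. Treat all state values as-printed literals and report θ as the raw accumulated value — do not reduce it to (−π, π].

(13.0732, 26.1942, 3.1369, 9.6800)

after step 1 (δ=0.41, a=-3.4): (18.608896, 21.419981, 1.950524, 9.920000)
after step 2 (δ=0.32, a=1.4): (17.873491, 23.262652, 2.224473, 10.200000)
after step 3 (δ=0.42, a=-2.5): (16.632949, 24.882113, 2.604059, 9.700000)
after step 4 (δ=0.43, a=-0.5): (14.966539, 25.875429, 2.974778, 9.600000)
after step 5 (δ=0.2, a=0.4): (13.073191, 26.194230, 3.136946, 9.680000)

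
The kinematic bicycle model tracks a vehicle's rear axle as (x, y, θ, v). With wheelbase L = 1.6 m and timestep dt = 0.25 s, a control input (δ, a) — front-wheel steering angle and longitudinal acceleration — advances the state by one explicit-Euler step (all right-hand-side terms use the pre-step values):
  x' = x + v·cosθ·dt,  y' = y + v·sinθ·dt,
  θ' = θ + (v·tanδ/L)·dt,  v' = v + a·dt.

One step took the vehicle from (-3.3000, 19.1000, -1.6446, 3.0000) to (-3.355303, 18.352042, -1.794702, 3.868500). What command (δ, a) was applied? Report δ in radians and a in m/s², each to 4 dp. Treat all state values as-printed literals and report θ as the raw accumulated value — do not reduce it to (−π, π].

a = (v'−v)/dt = (0.868500)/0.25 = 3.4740
Δθ = θ'−θ = -0.150102;  (v·dt/L) = 3.0000·0.25/1.6 = 0.468750
tan δ = Δθ·L/(v·dt) = -0.320218  →  δ = -0.3099

δ = -0.3099, a = 3.4740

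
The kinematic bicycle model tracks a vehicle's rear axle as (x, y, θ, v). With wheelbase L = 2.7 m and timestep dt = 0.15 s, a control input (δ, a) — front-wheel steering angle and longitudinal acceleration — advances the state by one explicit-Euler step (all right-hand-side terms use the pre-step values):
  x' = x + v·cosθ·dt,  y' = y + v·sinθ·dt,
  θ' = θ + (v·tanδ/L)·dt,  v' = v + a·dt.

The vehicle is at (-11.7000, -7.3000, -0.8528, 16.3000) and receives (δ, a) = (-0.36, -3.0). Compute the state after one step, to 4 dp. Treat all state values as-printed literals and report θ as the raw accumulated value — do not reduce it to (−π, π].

x' = -11.7000 + 16.3000·cos(-0.8528)·0.15 = -10.0915
y' = -7.3000 + 16.3000·sin(-0.8528)·0.15 = -9.1414
θ' = -0.8528 + (16.3000/2.7)·tan(-0.36)·0.15 = -1.1937
v' = 16.3000 − 3.0000·0.15 = 15.8500

(-10.0915, -9.1414, -1.1937, 15.8500)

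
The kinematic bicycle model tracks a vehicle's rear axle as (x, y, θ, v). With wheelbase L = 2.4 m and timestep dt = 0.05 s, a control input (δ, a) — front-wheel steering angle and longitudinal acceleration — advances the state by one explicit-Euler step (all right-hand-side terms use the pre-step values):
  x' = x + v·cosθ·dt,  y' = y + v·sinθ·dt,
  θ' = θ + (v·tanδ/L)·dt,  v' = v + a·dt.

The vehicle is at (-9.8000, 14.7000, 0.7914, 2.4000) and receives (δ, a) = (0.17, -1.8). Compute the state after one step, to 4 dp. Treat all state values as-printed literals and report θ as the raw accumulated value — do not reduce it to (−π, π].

x' = -9.8000 + 2.4000·cos(0.7914)·0.05 = -9.7157
y' = 14.7000 + 2.4000·sin(0.7914)·0.05 = 14.7854
θ' = 0.7914 + (2.4000/2.4)·tan(0.17)·0.05 = 0.8000
v' = 2.4000 − 1.8000·0.05 = 2.3100

(-9.7157, 14.7854, 0.8000, 2.3100)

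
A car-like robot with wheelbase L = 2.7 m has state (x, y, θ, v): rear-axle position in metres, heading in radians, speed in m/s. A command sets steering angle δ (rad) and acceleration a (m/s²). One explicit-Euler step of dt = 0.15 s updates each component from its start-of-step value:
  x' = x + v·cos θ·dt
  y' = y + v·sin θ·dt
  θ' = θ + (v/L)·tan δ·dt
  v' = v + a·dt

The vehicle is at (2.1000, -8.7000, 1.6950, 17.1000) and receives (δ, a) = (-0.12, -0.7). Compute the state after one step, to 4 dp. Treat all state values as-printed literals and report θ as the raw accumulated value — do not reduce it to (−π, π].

x' = 2.1000 + 17.1000·cos(1.6950)·0.15 = 1.7822
y' = -8.7000 + 17.1000·sin(1.6950)·0.15 = -6.1548
θ' = 1.6950 + (17.1000/2.7)·tan(-0.12)·0.15 = 1.5804
v' = 17.1000 − 0.7000·0.15 = 16.9950

(1.7822, -6.1548, 1.5804, 16.9950)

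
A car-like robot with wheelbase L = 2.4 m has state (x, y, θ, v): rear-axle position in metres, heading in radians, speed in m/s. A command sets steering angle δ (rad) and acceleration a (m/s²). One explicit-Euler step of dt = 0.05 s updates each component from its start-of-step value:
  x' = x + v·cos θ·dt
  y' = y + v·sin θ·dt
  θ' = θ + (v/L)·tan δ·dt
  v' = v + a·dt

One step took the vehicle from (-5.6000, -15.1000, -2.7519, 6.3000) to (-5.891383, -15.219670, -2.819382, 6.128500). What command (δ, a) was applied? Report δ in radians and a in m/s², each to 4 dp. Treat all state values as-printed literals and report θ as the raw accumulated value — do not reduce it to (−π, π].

a = (v'−v)/dt = (-0.171500)/0.05 = -3.4300
Δθ = θ'−θ = -0.067482;  (v·dt/L) = 6.3000·0.05/2.4 = 0.131250
tan δ = Δθ·L/(v·dt) = -0.514149  →  δ = -0.4749

δ = -0.4749, a = -3.4300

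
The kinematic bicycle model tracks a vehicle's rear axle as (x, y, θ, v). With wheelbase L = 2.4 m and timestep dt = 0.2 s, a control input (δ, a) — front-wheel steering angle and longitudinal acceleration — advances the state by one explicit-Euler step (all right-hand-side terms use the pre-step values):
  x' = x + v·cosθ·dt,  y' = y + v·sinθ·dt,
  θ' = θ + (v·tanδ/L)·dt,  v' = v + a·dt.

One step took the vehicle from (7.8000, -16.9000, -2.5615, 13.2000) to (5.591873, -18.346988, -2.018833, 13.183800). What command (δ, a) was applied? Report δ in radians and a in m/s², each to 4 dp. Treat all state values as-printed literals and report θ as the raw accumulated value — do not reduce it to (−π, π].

a = (v'−v)/dt = (-0.016200)/0.2 = -0.0810
Δθ = θ'−θ = 0.542667;  (v·dt/L) = 13.2000·0.2/2.4 = 1.100000
tan δ = Δθ·L/(v·dt) = 0.493334  →  δ = 0.4583

δ = 0.4583, a = -0.0810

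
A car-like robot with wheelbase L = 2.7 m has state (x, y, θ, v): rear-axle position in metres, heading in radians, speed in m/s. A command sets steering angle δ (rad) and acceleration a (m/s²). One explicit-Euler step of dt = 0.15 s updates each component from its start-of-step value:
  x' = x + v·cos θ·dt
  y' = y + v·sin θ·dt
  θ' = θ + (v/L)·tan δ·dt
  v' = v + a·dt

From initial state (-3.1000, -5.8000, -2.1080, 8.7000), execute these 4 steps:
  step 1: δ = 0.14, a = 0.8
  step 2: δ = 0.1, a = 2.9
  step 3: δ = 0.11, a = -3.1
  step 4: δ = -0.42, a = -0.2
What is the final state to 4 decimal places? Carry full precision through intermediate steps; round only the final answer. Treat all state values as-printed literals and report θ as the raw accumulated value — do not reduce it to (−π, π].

(-5.4002, -10.6014, -2.1520, 8.7600)

after step 1 (δ=0.14, a=0.8): (-3.767815, -6.921182, -2.039888, 8.820000)
after step 2 (δ=0.1, a=2.9): (-4.365911, -8.101270, -1.990724, 9.255000)
after step 3 (δ=0.11, a=-3.1): (-4.931893, -9.368907, -1.933936, 8.790000)
after step 4 (δ=-0.42, a=-0.2): (-5.400239, -10.601423, -2.152012, 8.760000)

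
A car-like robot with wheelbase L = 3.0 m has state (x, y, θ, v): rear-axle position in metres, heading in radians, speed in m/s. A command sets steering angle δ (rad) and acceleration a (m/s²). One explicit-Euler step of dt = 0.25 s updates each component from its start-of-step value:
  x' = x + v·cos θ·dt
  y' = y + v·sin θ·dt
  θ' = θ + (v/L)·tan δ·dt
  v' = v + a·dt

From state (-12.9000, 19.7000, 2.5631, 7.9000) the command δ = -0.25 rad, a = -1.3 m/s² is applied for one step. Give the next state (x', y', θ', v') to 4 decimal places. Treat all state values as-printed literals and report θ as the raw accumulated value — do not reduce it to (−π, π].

(-14.5536, 20.7799, 2.3950, 7.5750)

x' = -12.9000 + 7.9000·cos(2.5631)·0.25 = -14.5536
y' = 19.7000 + 7.9000·sin(2.5631)·0.25 = 20.7799
θ' = 2.5631 + (7.9000/3.0)·tan(-0.25)·0.25 = 2.3950
v' = 7.9000 − 1.3000·0.25 = 7.5750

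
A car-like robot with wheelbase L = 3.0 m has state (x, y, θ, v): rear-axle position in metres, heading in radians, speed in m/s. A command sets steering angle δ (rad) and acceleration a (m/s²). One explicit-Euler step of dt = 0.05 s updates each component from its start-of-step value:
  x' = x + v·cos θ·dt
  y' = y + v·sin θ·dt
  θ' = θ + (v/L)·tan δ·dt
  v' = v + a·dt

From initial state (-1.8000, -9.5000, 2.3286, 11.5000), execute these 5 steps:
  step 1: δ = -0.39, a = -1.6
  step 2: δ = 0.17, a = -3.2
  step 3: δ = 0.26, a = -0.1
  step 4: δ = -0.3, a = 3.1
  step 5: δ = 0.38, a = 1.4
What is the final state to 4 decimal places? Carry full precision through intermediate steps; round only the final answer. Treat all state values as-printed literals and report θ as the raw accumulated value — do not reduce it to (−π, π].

(-3.6790, -7.3694, 2.3503, 11.4800)

after step 1 (δ=-0.39, a=-1.6): (-2.195213, -9.082350, 2.249814, 11.420000)
after step 2 (δ=0.17, a=-3.2): (-2.553818, -8.638004, 2.282486, 11.260000)
after step 3 (δ=0.26, a=-0.1): (-2.921522, -8.211667, 2.332410, 11.255000)
after step 4 (δ=-0.3, a=3.1): (-3.309870, -7.804392, 2.274384, 11.410000)
after step 5 (δ=0.38, a=1.4): (-3.678959, -7.369370, 2.350339, 11.480000)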